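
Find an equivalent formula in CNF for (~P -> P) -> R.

~P | R

(~P -> P) -> R
= ~(~P -> P) | R   — eliminate ->
= ~(~~P | P) | R   — eliminate ->
= (~~~P & ~P) | R   — De Morgan
= (~P & ~P) | R   — double negation
= (~P | R) & (~P | R)   — distribute | over &
= ~P | R   — simplify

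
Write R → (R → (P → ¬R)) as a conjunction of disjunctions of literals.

¬R ∨ ¬P

R → (R → (P → ¬R))
= ¬R ∨ (R → (P → ¬R))   [eliminate →]
= ¬R ∨ ¬R ∨ (P → ¬R)   [eliminate →]
= ¬R ∨ ¬R ∨ ¬P ∨ ¬R   [eliminate →]
= ¬R ∨ ¬P   [simplify]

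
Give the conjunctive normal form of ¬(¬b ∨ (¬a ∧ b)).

¬(¬b ∨ (¬a ∧ b))
≡ ¬¬b ∧ ¬(¬a ∧ b)   — De Morgan
≡ b ∧ ¬(¬a ∧ b)   — double negation
≡ b ∧ (¬¬a ∨ ¬b)   — De Morgan
≡ b ∧ (a ∨ ¬b)   — double negation

b ∧ (a ∨ ¬b)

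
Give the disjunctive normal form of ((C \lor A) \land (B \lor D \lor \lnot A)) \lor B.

((C \lor A) \land (B \lor D \lor \lnot A)) \lor B
≡ (C \land B) \lor (C \land D) \lor (C \land \lnot A) \lor (A \land B) \lor (A \land D) \lor (A \land \lnot A) \lor B   — distribute \land over \lor
≡ (C \land D) \lor (C \land \lnot A) \lor (A \land D) \lor B   — simplify

(C \land D) \lor (C \land \lnot A) \lor (A \land D) \lor B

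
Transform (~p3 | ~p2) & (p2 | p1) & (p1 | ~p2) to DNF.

(~p3 | ~p2) & (p2 | p1) & (p1 | ~p2)
⇔ (~p3 & p2 & p1) | (~p3 & p2 & ~p2) | (~p3 & p1 & p1) | (~p3 & p1 & ~p2) | (~p2 & p2 & p1) | (~p2 & p2 & ~p2) | (~p2 & p1 & p1) | (~p2 & p1 & ~p2)   (distribute & over |)
⇔ (~p3 & p1) | (~p2 & p1)   (simplify)

(~p3 & p1) | (~p2 & p1)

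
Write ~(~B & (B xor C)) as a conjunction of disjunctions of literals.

B | ~C

~(~B & (B xor C))
⇔ ~(~B & (B | C) & ~(B & C))
⇔ ~~B | ~(B | C) | ~~(B & C)
⇔ B | ~(B | C) | ~~(B & C)
⇔ B | (~B & ~C) | ~~(B & C)
⇔ B | (~B & ~C) | (B & C)
⇔ (B | ~B | B) & (B | ~B | C) & (B | ~C | B) & (B | ~C | C)
⇔ B | ~C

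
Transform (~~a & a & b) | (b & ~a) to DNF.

(~~a & a & b) | (b & ~a)
≡ (a & a & b) | (b & ~a)   [double negation]
≡ (a & b) | (b & ~a)   [simplify]

(a & b) | (b & ~a)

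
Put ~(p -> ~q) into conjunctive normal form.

p & q

~(p -> ~q)
= ~(~p | ~q)   — eliminate ->
= ~~p & ~~q   — De Morgan
= p & ~~q   — double negation
= p & q   — double negation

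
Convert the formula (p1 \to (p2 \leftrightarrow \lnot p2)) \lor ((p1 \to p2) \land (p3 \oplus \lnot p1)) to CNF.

(p1 \to (p2 \leftrightarrow \lnot p2)) \lor ((p1 \to p2) \land (p3 \oplus \lnot p1))
≡ \lnot p1 \lor (p2 \leftrightarrow \lnot p2) \lor ((p1 \to p2) \land (p3 \oplus \lnot p1))   (eliminate \to)
≡ \lnot p1 \lor ((p2 \to \lnot p2) \land (\lnot p2 \to p2)) \lor ((p1 \to p2) \land (p3 \oplus \lnot p1))   (eliminate \leftrightarrow)
≡ \lnot p1 \lor ((\lnot p2 \lor \lnot p2) \land (\lnot p2 \to p2)) \lor ((p1 \to p2) \land (p3 \oplus \lnot p1))   (eliminate \to)
≡ \lnot p1 \lor ((\lnot p2 \lor \lnot p2) \land (\lnot \lnot p2 \lor p2)) \lor ((p1 \to p2) \land (p3 \oplus \lnot p1))   (eliminate \to)
≡ \lnot p1 \lor ((\lnot p2 \lor \lnot p2) \land (\lnot \lnot p2 \lor p2)) \lor ((\lnot p1 \lor p2) \land (p3 \oplus \lnot p1))   (eliminate \to)
≡ \lnot p1 \lor ((\lnot p2 \lor \lnot p2) \land (\lnot \lnot p2 \lor p2)) \lor ((\lnot p1 \lor p2) \land (p3 \lor \lnot p1) \land \lnot (p3 \land \lnot p1))   (expand \oplus)
≡ \lnot p1 \lor ((\lnot p2 \lor \lnot p2) \land (p2 \lor p2)) \lor ((\lnot p1 \lor p2) \land (p3 \lor \lnot p1) \land \lnot (p3 \land \lnot p1))   (double negation)
≡ \lnot p1 \lor ((\lnot p2 \lor \lnot p2) \land (p2 \lor p2)) \lor ((\lnot p1 \lor p2) \land (p3 \lor \lnot p1) \land (\lnot p3 \lor \lnot \lnot p1))   (De Morgan)
≡ \lnot p1 \lor ((\lnot p2 \lor \lnot p2) \land (p2 \lor p2)) \lor ((\lnot p1 \lor p2) \land (p3 \lor \lnot p1) \land (\lnot p3 \lor p1))   (double negation)
≡ (\lnot p1 \lor \lnot p2 \lor \lnot p2 \lor \lnot p1 \lor p2) \land (\lnot p1 \lor \lnot p2 \lor \lnot p2 \lor p3 \lor \lnot p1) \land (\lnot p1 \lor \lnot p2 \lor \lnot p2 \lor \lnot p3 \lor p1) \land (\lnot p1 \lor p2 \lor p2 \lor \lnot p1 \lor p2) \land (\lnot p1 \lor p2 \lor p2 \lor p3 \lor \lnot p1) \land (\lnot p1 \lor p2 \lor p2 \lor \lnot p3 \lor p1)   (distribute \lor over \land)
≡ (\lnot p1 \lor \lnot p2 \lor p3) \land (\lnot p1 \lor p2)   (simplify)

(\lnot p1 \lor \lnot p2 \lor p3) \land (\lnot p1 \lor p2)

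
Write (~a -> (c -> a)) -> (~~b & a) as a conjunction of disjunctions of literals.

(~a -> (c -> a)) -> (~~b & a)
= ~(~a -> (c -> a)) | (~~b & a)   (eliminate ->)
= ~(~~a | (c -> a)) | (~~b & a)   (eliminate ->)
= ~(~~a | ~c | a) | (~~b & a)   (eliminate ->)
= (~~~a & ~~c & ~a) | (~~b & a)   (De Morgan)
= (~a & ~~c & ~a) | (~~b & a)   (double negation)
= (~a & c & ~a) | (~~b & a)   (double negation)
= (~a & c & ~a) | (b & a)   (double negation)
= (~a | b) & (~a | a) & (c | b) & (c | a) & (~a | b) & (~a | a)   (distribute | over &)
= (~a | b) & (c | b) & (c | a)   (simplify)

(~a | b) & (c | b) & (c | a)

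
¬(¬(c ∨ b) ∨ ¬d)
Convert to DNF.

c ∧ d ∨ b ∧ d

¬(¬(c ∨ b) ∨ ¬d)
⇔ ¬¬(c ∨ b) ∧ ¬¬d   [De Morgan]
⇔ (c ∨ b) ∧ ¬¬d   [double negation]
⇔ (c ∨ b) ∧ d   [double negation]
⇔ c ∧ d ∨ b ∧ d   [distribute ∧ over ∨]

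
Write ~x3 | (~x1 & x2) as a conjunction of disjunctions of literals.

~x3 | (~x1 & x2)
= (~x3 | ~x1) & (~x3 | x2)   [distribute | over &]

(~x3 | ~x1) & (~x3 | x2)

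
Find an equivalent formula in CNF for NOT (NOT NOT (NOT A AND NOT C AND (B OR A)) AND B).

A OR C OR NOT B

NOT (NOT NOT (NOT A AND NOT C AND (B OR A)) AND B)
≡ NOT NOT NOT (NOT A AND NOT C AND (B OR A)) OR NOT B   (De Morgan)
≡ NOT (NOT A AND NOT C AND (B OR A)) OR NOT B   (double negation)
≡ NOT NOT A OR NOT NOT C OR NOT (B OR A) OR NOT B   (De Morgan)
≡ A OR NOT NOT C OR NOT (B OR A) OR NOT B   (double negation)
≡ A OR C OR NOT (B OR A) OR NOT B   (double negation)
≡ A OR C OR (NOT B AND NOT A) OR NOT B   (De Morgan)
≡ (A OR C OR NOT B OR NOT B) AND (A OR C OR NOT A OR NOT B)   (distribute OR over AND)
≡ A OR C OR NOT B   (simplify)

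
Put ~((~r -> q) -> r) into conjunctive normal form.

(r | q) & ~r

~((~r -> q) -> r)
= ~(~(~r -> q) | r)
= ~(~(~~r | q) | r)
= ~~(~~r | q) & ~r
= (~~r | q) & ~r
= (r | q) & ~r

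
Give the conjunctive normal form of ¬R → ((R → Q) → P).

R ∨ P

¬R → ((R → Q) → P)
≡ ¬¬R ∨ ((R → Q) → P)   [eliminate →]
≡ ¬¬R ∨ ¬(R → Q) ∨ P   [eliminate →]
≡ ¬¬R ∨ ¬(¬R ∨ Q) ∨ P   [eliminate →]
≡ R ∨ ¬(¬R ∨ Q) ∨ P   [double negation]
≡ R ∨ (¬¬R ∧ ¬Q) ∨ P   [De Morgan]
≡ R ∨ (R ∧ ¬Q) ∨ P   [double negation]
≡ (R ∨ R ∨ P) ∧ (R ∨ ¬Q ∨ P)   [distribute ∨ over ∧]
≡ R ∨ P   [simplify]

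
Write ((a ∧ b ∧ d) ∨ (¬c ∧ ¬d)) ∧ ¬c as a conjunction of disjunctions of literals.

(a ∨ ¬d) ∧ (b ∨ ¬d) ∧ ¬c

((a ∧ b ∧ d) ∨ (¬c ∧ ¬d)) ∧ ¬c
≡ (a ∨ ¬c) ∧ (a ∨ ¬d) ∧ (b ∨ ¬c) ∧ (b ∨ ¬d) ∧ (d ∨ ¬c) ∧ (d ∨ ¬d) ∧ ¬c   [distribute ∨ over ∧]
≡ (a ∨ ¬d) ∧ (b ∨ ¬d) ∧ ¬c   [simplify]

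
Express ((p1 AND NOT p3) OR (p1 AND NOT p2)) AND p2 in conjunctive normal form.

p1 AND (NOT p3 OR NOT p2) AND p2

((p1 AND NOT p3) OR (p1 AND NOT p2)) AND p2
⇔ (p1 OR p1) AND (p1 OR NOT p2) AND (NOT p3 OR p1) AND (NOT p3 OR NOT p2) AND p2   (distribute OR over AND)
⇔ p1 AND (NOT p3 OR NOT p2) AND p2   (simplify)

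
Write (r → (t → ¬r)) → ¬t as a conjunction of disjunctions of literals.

(r → (t → ¬r)) → ¬t
⇔ ¬(r → (t → ¬r)) ∨ ¬t   [eliminate →]
⇔ ¬(¬r ∨ (t → ¬r)) ∨ ¬t   [eliminate →]
⇔ ¬(¬r ∨ ¬t ∨ ¬r) ∨ ¬t   [eliminate →]
⇔ (¬¬r ∧ ¬¬t ∧ ¬¬r) ∨ ¬t   [De Morgan]
⇔ (r ∧ ¬¬t ∧ ¬¬r) ∨ ¬t   [double negation]
⇔ (r ∧ t ∧ ¬¬r) ∨ ¬t   [double negation]
⇔ (r ∧ t ∧ r) ∨ ¬t   [double negation]
⇔ (r ∨ ¬t) ∧ (t ∨ ¬t) ∧ (r ∨ ¬t)   [distribute ∨ over ∧]
⇔ r ∨ ¬t   [simplify]

r ∨ ¬t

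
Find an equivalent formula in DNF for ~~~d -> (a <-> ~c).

~~~d -> (a <-> ~c)
= ~~~~d | (a <-> ~c)
= ~~~~d | ((a -> ~c) & (~c -> a))
= ~~~~d | ((~a | ~c) & (~c -> a))
= ~~~~d | ((~a | ~c) & (~~c | a))
= ~~d | ((~a | ~c) & (~~c | a))
= d | ((~a | ~c) & (~~c | a))
= d | ((~a | ~c) & (c | a))
= d | (~a & c) | (~a & a) | (~c & c) | (~c & a)
= d | (~a & c) | (~c & a)

d | (~a & c) | (~c & a)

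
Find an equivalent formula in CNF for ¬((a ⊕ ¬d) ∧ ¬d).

¬((a ⊕ ¬d) ∧ ¬d)
≡ ¬((a ∨ ¬d) ∧ ¬(a ∧ ¬d) ∧ ¬d)   [expand ⊕]
≡ ¬(a ∨ ¬d) ∨ ¬¬(a ∧ ¬d) ∨ ¬¬d   [De Morgan]
≡ (¬a ∧ ¬¬d) ∨ ¬¬(a ∧ ¬d) ∨ ¬¬d   [De Morgan]
≡ (¬a ∧ d) ∨ ¬¬(a ∧ ¬d) ∨ ¬¬d   [double negation]
≡ (¬a ∧ d) ∨ (a ∧ ¬d) ∨ ¬¬d   [double negation]
≡ (¬a ∧ d) ∨ (a ∧ ¬d) ∨ d   [double negation]
≡ (¬a ∨ a ∨ d) ∧ (¬a ∨ ¬d ∨ d) ∧ (d ∨ a ∨ d) ∧ (d ∨ ¬d ∨ d)   [distribute ∨ over ∧]
≡ d ∨ a   [simplify]

d ∨ a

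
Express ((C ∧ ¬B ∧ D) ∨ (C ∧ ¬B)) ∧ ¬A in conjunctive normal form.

((C ∧ ¬B ∧ D) ∨ (C ∧ ¬B)) ∧ ¬A
= (C ∨ C) ∧ (C ∨ ¬B) ∧ (¬B ∨ C) ∧ (¬B ∨ ¬B) ∧ (D ∨ C) ∧ (D ∨ ¬B) ∧ ¬A
= C ∧ ¬B ∧ ¬A

C ∧ ¬B ∧ ¬A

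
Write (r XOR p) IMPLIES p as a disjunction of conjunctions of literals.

(r XOR p) IMPLIES p
= NOT (r XOR p) OR p   — eliminate IMPLIES
= NOT ((r AND NOT p) OR (NOT r AND p)) OR p   — expand XOR
= (NOT (r AND NOT p) AND NOT (NOT r AND p)) OR p   — De Morgan
= ((NOT r OR NOT NOT p) AND NOT (NOT r AND p)) OR p   — De Morgan
= ((NOT r OR p) AND NOT (NOT r AND p)) OR p   — double negation
= ((NOT r OR p) AND (NOT NOT r OR NOT p)) OR p   — De Morgan
= ((NOT r OR p) AND (r OR NOT p)) OR p   — double negation
= (NOT r AND r) OR (NOT r AND NOT p) OR (p AND r) OR (p AND NOT p) OR p   — distribute AND over OR
= (NOT r AND NOT p) OR p   — simplify

(NOT r AND NOT p) OR p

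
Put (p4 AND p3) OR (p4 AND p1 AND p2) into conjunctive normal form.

p4 AND (p3 OR p1) AND (p3 OR p2)

(p4 AND p3) OR (p4 AND p1 AND p2)
≡ (p4 OR p4) AND (p4 OR p1) AND (p4 OR p2) AND (p3 OR p4) AND (p3 OR p1) AND (p3 OR p2)   — distribute OR over AND
≡ p4 AND (p3 OR p1) AND (p3 OR p2)   — simplify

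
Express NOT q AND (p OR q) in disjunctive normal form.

NOT q AND p

NOT q AND (p OR q)
⇔ (NOT q AND p) OR (NOT q AND q)
⇔ NOT q AND p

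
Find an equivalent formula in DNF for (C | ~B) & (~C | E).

(C | ~B) & (~C | E)
≡ (C & ~C) | (C & E) | (~B & ~C) | (~B & E)   (distribute & over |)
≡ (C & E) | (~B & ~C) | (~B & E)   (simplify)

(C & E) | (~B & ~C) | (~B & E)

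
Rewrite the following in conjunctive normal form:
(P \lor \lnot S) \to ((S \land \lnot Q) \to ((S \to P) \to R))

\lnot P \lor \lnot S \lor Q \lor R

(P \lor \lnot S) \to ((S \land \lnot Q) \to ((S \to P) \to R))
⇔ \lnot (P \lor \lnot S) \lor ((S \land \lnot Q) \to ((S \to P) \to R))   [eliminate \to]
⇔ \lnot (P \lor \lnot S) \lor \lnot (S \land \lnot Q) \lor ((S \to P) \to R)   [eliminate \to]
⇔ \lnot (P \lor \lnot S) \lor \lnot (S \land \lnot Q) \lor \lnot (S \to P) \lor R   [eliminate \to]
⇔ \lnot (P \lor \lnot S) \lor \lnot (S \land \lnot Q) \lor \lnot (\lnot S \lor P) \lor R   [eliminate \to]
⇔ (\lnot P \land \lnot \lnot S) \lor \lnot (S \land \lnot Q) \lor \lnot (\lnot S \lor P) \lor R   [De Morgan]
⇔ (\lnot P \land S) \lor \lnot (S \land \lnot Q) \lor \lnot (\lnot S \lor P) \lor R   [double negation]
⇔ (\lnot P \land S) \lor \lnot S \lor \lnot \lnot Q \lor \lnot (\lnot S \lor P) \lor R   [De Morgan]
⇔ (\lnot P \land S) \lor \lnot S \lor Q \lor \lnot (\lnot S \lor P) \lor R   [double negation]
⇔ (\lnot P \land S) \lor \lnot S \lor Q \lor (\lnot \lnot S \land \lnot P) \lor R   [De Morgan]
⇔ (\lnot P \land S) \lor \lnot S \lor Q \lor (S \land \lnot P) \lor R   [double negation]
⇔ (\lnot P \lor \lnot S \lor Q \lor S \lor R) \land (\lnot P \lor \lnot S \lor Q \lor \lnot P \lor R) \land (S \lor \lnot S \lor Q \lor S \lor R) \land (S \lor \lnot S \lor Q \lor \lnot P \lor R)   [distribute \lor over \land]
⇔ \lnot P \lor \lnot S \lor Q \lor R   [simplify]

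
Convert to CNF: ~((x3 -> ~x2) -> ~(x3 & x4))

~((x3 -> ~x2) -> ~(x3 & x4))
≡ ~(~(x3 -> ~x2) | ~(x3 & x4))   [eliminate ->]
≡ ~(~(~x3 | ~x2) | ~(x3 & x4))   [eliminate ->]
≡ ~~(~x3 | ~x2) & ~~(x3 & x4)   [De Morgan]
≡ (~x3 | ~x2) & ~~(x3 & x4)   [double negation]
≡ (~x3 | ~x2) & x3 & x4   [double negation]

(~x3 | ~x2) & x3 & x4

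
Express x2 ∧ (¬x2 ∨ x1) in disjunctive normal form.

x2 ∧ (¬x2 ∨ x1)
= (x2 ∧ ¬x2) ∨ (x2 ∧ x1)   [distribute ∧ over ∨]
= x2 ∧ x1   [simplify]

x2 ∧ x1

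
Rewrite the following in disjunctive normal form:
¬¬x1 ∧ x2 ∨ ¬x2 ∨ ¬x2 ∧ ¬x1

¬¬x1 ∧ x2 ∨ ¬x2 ∨ ¬x2 ∧ ¬x1
= x1 ∧ x2 ∨ ¬x2 ∨ ¬x2 ∧ ¬x1   [double negation]
= x1 ∧ x2 ∨ ¬x2   [simplify]

x1 ∧ x2 ∨ ¬x2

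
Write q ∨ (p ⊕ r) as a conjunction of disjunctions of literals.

(q ∨ p ∨ r) ∧ (q ∨ ¬p ∨ ¬r)

q ∨ (p ⊕ r)
= q ∨ (p ∨ r) ∧ ¬(p ∧ r)   (expand ⊕)
= q ∨ (p ∨ r) ∧ (¬p ∨ ¬r)   (De Morgan)
= (q ∨ p ∨ r) ∧ (q ∨ ¬p ∨ ¬r)   (distribute ∨ over ∧)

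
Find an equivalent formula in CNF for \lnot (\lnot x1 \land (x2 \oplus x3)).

(x1 \lor \lnot x2 \lor x3) \land (x1 \lor \lnot x3 \lor x2)

\lnot (\lnot x1 \land (x2 \oplus x3))
≡ \lnot (\lnot x1 \land (x2 \lor x3) \land \lnot (x2 \land x3))   [expand \oplus]
≡ \lnot \lnot x1 \lor \lnot (x2 \lor x3) \lor \lnot \lnot (x2 \land x3)   [De Morgan]
≡ x1 \lor \lnot (x2 \lor x3) \lor \lnot \lnot (x2 \land x3)   [double negation]
≡ x1 \lor (\lnot x2 \land \lnot x3) \lor \lnot \lnot (x2 \land x3)   [De Morgan]
≡ x1 \lor (\lnot x2 \land \lnot x3) \lor (x2 \land x3)   [double negation]
≡ (x1 \lor \lnot x2 \lor x2) \land (x1 \lor \lnot x2 \lor x3) \land (x1 \lor \lnot x3 \lor x2) \land (x1 \lor \lnot x3 \lor x3)   [distribute \lor over \land]
≡ (x1 \lor \lnot x2 \lor x3) \land (x1 \lor \lnot x3 \lor x2)   [simplify]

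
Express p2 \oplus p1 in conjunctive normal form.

(p2 \lor p1) \land (\lnot p2 \lor \lnot p1)

p2 \oplus p1
⇔ (p2 \lor p1) \land \lnot (p2 \land p1)
⇔ (p2 \lor p1) \land (\lnot p2 \lor \lnot p1)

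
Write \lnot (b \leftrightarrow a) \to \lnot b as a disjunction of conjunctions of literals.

\lnot (b \leftrightarrow a) \to \lnot b
≡ \lnot \lnot (b \leftrightarrow a) \lor \lnot b   (eliminate \to)
≡ \lnot \lnot ((b \to a) \land (a \to b)) \lor \lnot b   (eliminate \leftrightarrow)
≡ \lnot \lnot ((\lnot b \lor a) \land (a \to b)) \lor \lnot b   (eliminate \to)
≡ \lnot \lnot ((\lnot b \lor a) \land (\lnot a \lor b)) \lor \lnot b   (eliminate \to)
≡ ((\lnot b \lor a) \land (\lnot a \lor b)) \lor \lnot b   (double negation)
≡ (\lnot b \land \lnot a) \lor (\lnot b \land b) \lor (a \land \lnot a) \lor (a \land b) \lor \lnot b   (distribute \land over \lor)
≡ (a \land b) \lor \lnot b   (simplify)

(a \land b) \lor \lnot b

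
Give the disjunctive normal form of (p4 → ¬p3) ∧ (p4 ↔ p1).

(¬p4 ∧ ¬p1) ∨ (¬p3 ∧ p1 ∧ p4)

(p4 → ¬p3) ∧ (p4 ↔ p1)
⇔ (¬p4 ∨ ¬p3) ∧ (p4 ↔ p1)   — eliminate →
⇔ (¬p4 ∨ ¬p3) ∧ (p4 → p1) ∧ (p1 → p4)   — eliminate ↔
⇔ (¬p4 ∨ ¬p3) ∧ (¬p4 ∨ p1) ∧ (p1 → p4)   — eliminate →
⇔ (¬p4 ∨ ¬p3) ∧ (¬p4 ∨ p1) ∧ (¬p1 ∨ p4)   — eliminate →
⇔ (¬p4 ∧ ¬p4 ∧ ¬p1) ∨ (¬p4 ∧ ¬p4 ∧ p4) ∨ (¬p4 ∧ p1 ∧ ¬p1) ∨ (¬p4 ∧ p1 ∧ p4) ∨ (¬p3 ∧ ¬p4 ∧ ¬p1) ∨ (¬p3 ∧ ¬p4 ∧ p4) ∨ (¬p3 ∧ p1 ∧ ¬p1) ∨ (¬p3 ∧ p1 ∧ p4)   — distribute ∧ over ∨
⇔ (¬p4 ∧ ¬p1) ∨ (¬p3 ∧ p1 ∧ p4)   — simplify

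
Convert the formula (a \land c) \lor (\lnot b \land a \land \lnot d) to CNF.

(a \land c) \lor (\lnot b \land a \land \lnot d)
= (a \lor \lnot b) \land (a \lor a) \land (a \lor \lnot d) \land (c \lor \lnot b) \land (c \lor a) \land (c \lor \lnot d)   [distribute \lor over \land]
= a \land (c \lor \lnot b) \land (c \lor \lnot d)   [simplify]

a \land (c \lor \lnot b) \land (c \lor \lnot d)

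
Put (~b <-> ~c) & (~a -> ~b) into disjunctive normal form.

(b & c & a) | (~c & ~b)

(~b <-> ~c) & (~a -> ~b)
= (~b -> ~c) & (~c -> ~b) & (~a -> ~b)   [eliminate <->]
= (~~b | ~c) & (~c -> ~b) & (~a -> ~b)   [eliminate ->]
= (~~b | ~c) & (~~c | ~b) & (~a -> ~b)   [eliminate ->]
= (~~b | ~c) & (~~c | ~b) & (~~a | ~b)   [eliminate ->]
= (b | ~c) & (~~c | ~b) & (~~a | ~b)   [double negation]
= (b | ~c) & (c | ~b) & (~~a | ~b)   [double negation]
= (b | ~c) & (c | ~b) & (a | ~b)   [double negation]
= (b & c & a) | (b & c & ~b) | (b & ~b & a) | (b & ~b & ~b) | (~c & c & a) | (~c & c & ~b) | (~c & ~b & a) | (~c & ~b & ~b)   [distribute & over |]
= (b & c & a) | (~c & ~b)   [simplify]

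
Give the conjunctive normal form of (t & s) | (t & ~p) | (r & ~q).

(t | r) & (t | ~q) & (s | ~p | r) & (s | ~p | ~q)

(t & s) | (t & ~p) | (r & ~q)
= (t | t | r) & (t | t | ~q) & (t | ~p | r) & (t | ~p | ~q) & (s | t | r) & (s | t | ~q) & (s | ~p | r) & (s | ~p | ~q)   [distribute | over &]
= (t | r) & (t | ~q) & (s | ~p | r) & (s | ~p | ~q)   [simplify]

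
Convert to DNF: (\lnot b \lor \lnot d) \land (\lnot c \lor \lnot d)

(\lnot b \land \lnot c) \lor \lnot d

(\lnot b \lor \lnot d) \land (\lnot c \lor \lnot d)
≡ (\lnot b \land \lnot c) \lor (\lnot b \land \lnot d) \lor (\lnot d \land \lnot c) \lor (\lnot d \land \lnot d)   — distribute \land over \lor
≡ (\lnot b \land \lnot c) \lor \lnot d   — simplify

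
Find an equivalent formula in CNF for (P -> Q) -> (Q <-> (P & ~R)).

(P | ~Q) & (~Q | ~R)

(P -> Q) -> (Q <-> (P & ~R))
≡ ~(P -> Q) | (Q <-> (P & ~R))   (eliminate ->)
≡ ~(~P | Q) | (Q <-> (P & ~R))   (eliminate ->)
≡ ~(~P | Q) | ((Q -> (P & ~R)) & ((P & ~R) -> Q))   (eliminate <->)
≡ ~(~P | Q) | ((~Q | (P & ~R)) & ((P & ~R) -> Q))   (eliminate ->)
≡ ~(~P | Q) | ((~Q | (P & ~R)) & (~(P & ~R) | Q))   (eliminate ->)
≡ (~~P & ~Q) | ((~Q | (P & ~R)) & (~(P & ~R) | Q))   (De Morgan)
≡ (P & ~Q) | ((~Q | (P & ~R)) & (~(P & ~R) | Q))   (double negation)
≡ (P & ~Q) | ((~Q | (P & ~R)) & (~P | ~~R | Q))   (De Morgan)
≡ (P & ~Q) | ((~Q | (P & ~R)) & (~P | R | Q))   (double negation)
≡ (P | ~Q | P) & (P | ~Q | ~R) & (P | ~P | R | Q) & (~Q | ~Q | P) & (~Q | ~Q | ~R) & (~Q | ~P | R | Q)   (distribute | over &)
≡ (P | ~Q) & (~Q | ~R)   (simplify)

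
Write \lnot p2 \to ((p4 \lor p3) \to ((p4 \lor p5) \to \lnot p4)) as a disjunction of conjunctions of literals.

p2 \lor \lnot p4

\lnot p2 \to ((p4 \lor p3) \to ((p4 \lor p5) \to \lnot p4))
≡ \lnot \lnot p2 \lor ((p4 \lor p3) \to ((p4 \lor p5) \to \lnot p4))   [eliminate \to]
≡ \lnot \lnot p2 \lor \lnot (p4 \lor p3) \lor ((p4 \lor p5) \to \lnot p4)   [eliminate \to]
≡ \lnot \lnot p2 \lor \lnot (p4 \lor p3) \lor \lnot (p4 \lor p5) \lor \lnot p4   [eliminate \to]
≡ p2 \lor \lnot (p4 \lor p3) \lor \lnot (p4 \lor p5) \lor \lnot p4   [double negation]
≡ p2 \lor (\lnot p4 \land \lnot p3) \lor \lnot (p4 \lor p5) \lor \lnot p4   [De Morgan]
≡ p2 \lor (\lnot p4 \land \lnot p3) \lor (\lnot p4 \land \lnot p5) \lor \lnot p4   [De Morgan]
≡ p2 \lor \lnot p4   [simplify]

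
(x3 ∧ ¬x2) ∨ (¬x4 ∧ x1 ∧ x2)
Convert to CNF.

(x3 ∨ ¬x4) ∧ (x3 ∨ x1) ∧ (x3 ∨ x2) ∧ (¬x2 ∨ ¬x4) ∧ (¬x2 ∨ x1)

(x3 ∧ ¬x2) ∨ (¬x4 ∧ x1 ∧ x2)
= (x3 ∨ ¬x4) ∧ (x3 ∨ x1) ∧ (x3 ∨ x2) ∧ (¬x2 ∨ ¬x4) ∧ (¬x2 ∨ x1) ∧ (¬x2 ∨ x2)   (distribute ∨ over ∧)
= (x3 ∨ ¬x4) ∧ (x3 ∨ x1) ∧ (x3 ∨ x2) ∧ (¬x2 ∨ ¬x4) ∧ (¬x2 ∨ x1)   (simplify)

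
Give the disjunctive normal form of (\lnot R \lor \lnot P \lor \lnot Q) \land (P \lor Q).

(\lnot R \lor \lnot P \lor \lnot Q) \land (P \lor Q)
≡ (\lnot R \land P) \lor (\lnot R \land Q) \lor (\lnot P \land P) \lor (\lnot P \land Q) \lor (\lnot Q \land P) \lor (\lnot Q \land Q)   (distribute \land over \lor)
≡ (\lnot R \land P) \lor (\lnot R \land Q) \lor (\lnot P \land Q) \lor (\lnot Q \land P)   (simplify)

(\lnot R \land P) \lor (\lnot R \land Q) \lor (\lnot P \land Q) \lor (\lnot Q \land P)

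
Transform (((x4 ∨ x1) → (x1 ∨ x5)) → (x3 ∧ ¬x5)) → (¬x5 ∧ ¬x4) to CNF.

(¬x4 ∨ x1 ∨ x5) ∧ (¬x3 ∨ x5 ∨ ¬x4)

(((x4 ∨ x1) → (x1 ∨ x5)) → (x3 ∧ ¬x5)) → (¬x5 ∧ ¬x4)
≡ ¬(((x4 ∨ x1) → (x1 ∨ x5)) → (x3 ∧ ¬x5)) ∨ (¬x5 ∧ ¬x4)   [eliminate →]
≡ ¬(¬((x4 ∨ x1) → (x1 ∨ x5)) ∨ (x3 ∧ ¬x5)) ∨ (¬x5 ∧ ¬x4)   [eliminate →]
≡ ¬(¬(¬(x4 ∨ x1) ∨ x1 ∨ x5) ∨ (x3 ∧ ¬x5)) ∨ (¬x5 ∧ ¬x4)   [eliminate →]
≡ (¬¬(¬(x4 ∨ x1) ∨ x1 ∨ x5) ∧ ¬(x3 ∧ ¬x5)) ∨ (¬x5 ∧ ¬x4)   [De Morgan]
≡ ((¬(x4 ∨ x1) ∨ x1 ∨ x5) ∧ ¬(x3 ∧ ¬x5)) ∨ (¬x5 ∧ ¬x4)   [double negation]
≡ (((¬x4 ∧ ¬x1) ∨ x1 ∨ x5) ∧ ¬(x3 ∧ ¬x5)) ∨ (¬x5 ∧ ¬x4)   [De Morgan]
≡ (((¬x4 ∧ ¬x1) ∨ x1 ∨ x5) ∧ (¬x3 ∨ ¬¬x5)) ∨ (¬x5 ∧ ¬x4)   [De Morgan]
≡ (((¬x4 ∧ ¬x1) ∨ x1 ∨ x5) ∧ (¬x3 ∨ x5)) ∨ (¬x5 ∧ ¬x4)   [double negation]
≡ (¬x4 ∨ x1 ∨ x5 ∨ ¬x5) ∧ (¬x4 ∨ x1 ∨ x5 ∨ ¬x4) ∧ (¬x1 ∨ x1 ∨ x5 ∨ ¬x5) ∧ (¬x1 ∨ x1 ∨ x5 ∨ ¬x4) ∧ (¬x3 ∨ x5 ∨ ¬x5) ∧ (¬x3 ∨ x5 ∨ ¬x4)   [distribute ∨ over ∧]
≡ (¬x4 ∨ x1 ∨ x5) ∧ (¬x3 ∨ x5 ∨ ¬x4)   [simplify]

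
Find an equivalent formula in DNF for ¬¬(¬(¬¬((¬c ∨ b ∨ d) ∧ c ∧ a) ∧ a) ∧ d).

¬¬(¬(¬¬((¬c ∨ b ∨ d) ∧ c ∧ a) ∧ a) ∧ d)
⇔ ¬(¬¬((¬c ∨ b ∨ d) ∧ c ∧ a) ∧ a) ∧ d
⇔ (¬¬¬((¬c ∨ b ∨ d) ∧ c ∧ a) ∨ ¬a) ∧ d
⇔ (¬((¬c ∨ b ∨ d) ∧ c ∧ a) ∨ ¬a) ∧ d
⇔ (¬(¬c ∨ b ∨ d) ∨ ¬c ∨ ¬a ∨ ¬a) ∧ d
⇔ ((¬¬c ∧ ¬b ∧ ¬d) ∨ ¬c ∨ ¬a ∨ ¬a) ∧ d
⇔ ((c ∧ ¬b ∧ ¬d) ∨ ¬c ∨ ¬a ∨ ¬a) ∧ d
⇔ (c ∧ ¬b ∧ ¬d ∧ d) ∨ (¬c ∧ d) ∨ (¬a ∧ d) ∨ (¬a ∧ d)
⇔ (¬c ∧ d) ∨ (¬a ∧ d)

(¬c ∧ d) ∨ (¬a ∧ d)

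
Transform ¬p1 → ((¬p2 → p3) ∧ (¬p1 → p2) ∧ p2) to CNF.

p1 ∨ p2

¬p1 → ((¬p2 → p3) ∧ (¬p1 → p2) ∧ p2)
≡ ¬¬p1 ∨ ((¬p2 → p3) ∧ (¬p1 → p2) ∧ p2)
≡ ¬¬p1 ∨ ((¬¬p2 ∨ p3) ∧ (¬p1 → p2) ∧ p2)
≡ ¬¬p1 ∨ ((¬¬p2 ∨ p3) ∧ (¬¬p1 ∨ p2) ∧ p2)
≡ p1 ∨ ((¬¬p2 ∨ p3) ∧ (¬¬p1 ∨ p2) ∧ p2)
≡ p1 ∨ ((p2 ∨ p3) ∧ (¬¬p1 ∨ p2) ∧ p2)
≡ p1 ∨ ((p2 ∨ p3) ∧ (p1 ∨ p2) ∧ p2)
≡ (p1 ∨ p2 ∨ p3) ∧ (p1 ∨ p1 ∨ p2) ∧ (p1 ∨ p2)
≡ p1 ∨ p2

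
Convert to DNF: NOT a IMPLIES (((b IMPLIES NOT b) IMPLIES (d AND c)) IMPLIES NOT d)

a OR (NOT b AND NOT c) OR NOT d

NOT a IMPLIES (((b IMPLIES NOT b) IMPLIES (d AND c)) IMPLIES NOT d)
= NOT NOT a OR (((b IMPLIES NOT b) IMPLIES (d AND c)) IMPLIES NOT d)   [eliminate IMPLIES]
= NOT NOT a OR NOT ((b IMPLIES NOT b) IMPLIES (d AND c)) OR NOT d   [eliminate IMPLIES]
= NOT NOT a OR NOT (NOT (b IMPLIES NOT b) OR (d AND c)) OR NOT d   [eliminate IMPLIES]
= NOT NOT a OR NOT (NOT (NOT b OR NOT b) OR (d AND c)) OR NOT d   [eliminate IMPLIES]
= a OR NOT (NOT (NOT b OR NOT b) OR (d AND c)) OR NOT d   [double negation]
= a OR (NOT NOT (NOT b OR NOT b) AND NOT (d AND c)) OR NOT d   [De Morgan]
= a OR ((NOT b OR NOT b) AND NOT (d AND c)) OR NOT d   [double negation]
= a OR ((NOT b OR NOT b) AND (NOT d OR NOT c)) OR NOT d   [De Morgan]
= a OR (NOT b AND NOT d) OR (NOT b AND NOT c) OR (NOT b AND NOT d) OR (NOT b AND NOT c) OR NOT d   [distribute AND over OR]
= a OR (NOT b AND NOT c) OR NOT d   [simplify]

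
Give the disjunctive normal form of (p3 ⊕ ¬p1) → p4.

(p3 ⊕ ¬p1) → p4
= ¬(p3 ⊕ ¬p1) ∨ p4   — eliminate →
= ¬((p3 ∧ ¬¬p1) ∨ (¬p3 ∧ ¬p1)) ∨ p4   — expand ⊕
= (¬(p3 ∧ ¬¬p1) ∧ ¬(¬p3 ∧ ¬p1)) ∨ p4   — De Morgan
= ((¬p3 ∨ ¬¬¬p1) ∧ ¬(¬p3 ∧ ¬p1)) ∨ p4   — De Morgan
= ((¬p3 ∨ ¬p1) ∧ ¬(¬p3 ∧ ¬p1)) ∨ p4   — double negation
= ((¬p3 ∨ ¬p1) ∧ (¬¬p3 ∨ ¬¬p1)) ∨ p4   — De Morgan
= ((¬p3 ∨ ¬p1) ∧ (p3 ∨ ¬¬p1)) ∨ p4   — double negation
= ((¬p3 ∨ ¬p1) ∧ (p3 ∨ p1)) ∨ p4   — double negation
= (¬p3 ∧ p3) ∨ (¬p3 ∧ p1) ∨ (¬p1 ∧ p3) ∨ (¬p1 ∧ p1) ∨ p4   — distribute ∧ over ∨
= (¬p3 ∧ p1) ∨ (¬p1 ∧ p3) ∨ p4   — simplify

(¬p3 ∧ p1) ∨ (¬p1 ∧ p3) ∨ p4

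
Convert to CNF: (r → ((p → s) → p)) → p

(r → ((p → s) → p)) → p
= ¬(r → ((p → s) → p)) ∨ p   [eliminate →]
= ¬(¬r ∨ ((p → s) → p)) ∨ p   [eliminate →]
= ¬(¬r ∨ ¬(p → s) ∨ p) ∨ p   [eliminate →]
= ¬(¬r ∨ ¬(¬p ∨ s) ∨ p) ∨ p   [eliminate →]
= (¬¬r ∧ ¬¬(¬p ∨ s) ∧ ¬p) ∨ p   [De Morgan]
= (r ∧ ¬¬(¬p ∨ s) ∧ ¬p) ∨ p   [double negation]
= (r ∧ (¬p ∨ s) ∧ ¬p) ∨ p   [double negation]
= (r ∨ p) ∧ (¬p ∨ s ∨ p) ∧ (¬p ∨ p)   [distribute ∨ over ∧]
= r ∨ p   [simplify]

r ∨ p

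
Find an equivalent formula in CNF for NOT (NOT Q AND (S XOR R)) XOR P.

(Q OR NOT S OR R OR P) AND (Q OR NOT R OR S OR P) AND (NOT Q OR NOT P) AND (S OR R OR NOT P) AND (NOT S OR NOT R OR NOT P)

NOT (NOT Q AND (S XOR R)) XOR P
≡ (NOT (NOT Q AND (S XOR R)) OR P) AND NOT (NOT (NOT Q AND (S XOR R)) AND P)   [expand XOR]
≡ (NOT (NOT Q AND (S OR R) AND NOT (S AND R)) OR P) AND NOT (NOT (NOT Q AND (S XOR R)) AND P)   [expand XOR]
≡ (NOT (NOT Q AND (S OR R) AND NOT (S AND R)) OR P) AND NOT (NOT (NOT Q AND (S OR R) AND NOT (S AND R)) AND P)   [expand XOR]
≡ (NOT NOT Q OR NOT (S OR R) OR NOT NOT (S AND R) OR P) AND NOT (NOT (NOT Q AND (S OR R) AND NOT (S AND R)) AND P)   [De Morgan]
≡ (Q OR NOT (S OR R) OR NOT NOT (S AND R) OR P) AND NOT (NOT (NOT Q AND (S OR R) AND NOT (S AND R)) AND P)   [double negation]
≡ (Q OR (NOT S AND NOT R) OR NOT NOT (S AND R) OR P) AND NOT (NOT (NOT Q AND (S OR R) AND NOT (S AND R)) AND P)   [De Morgan]
≡ (Q OR (NOT S AND NOT R) OR (S AND R) OR P) AND NOT (NOT (NOT Q AND (S OR R) AND NOT (S AND R)) AND P)   [double negation]
≡ (Q OR (NOT S AND NOT R) OR (S AND R) OR P) AND (NOT NOT (NOT Q AND (S OR R) AND NOT (S AND R)) OR NOT P)   [De Morgan]
≡ (Q OR (NOT S AND NOT R) OR (S AND R) OR P) AND ((NOT Q AND (S OR R) AND NOT (S AND R)) OR NOT P)   [double negation]
≡ (Q OR (NOT S AND NOT R) OR (S AND R) OR P) AND ((NOT Q AND (S OR R) AND (NOT S OR NOT R)) OR NOT P)   [De Morgan]
≡ (Q OR NOT S OR S OR P) AND (Q OR NOT S OR R OR P) AND (Q OR NOT R OR S OR P) AND (Q OR NOT R OR R OR P) AND (NOT Q OR NOT P) AND (S OR R OR NOT P) AND (NOT S OR NOT R OR NOT P)   [distribute OR over AND]
≡ (Q OR NOT S OR R OR P) AND (Q OR NOT R OR S OR P) AND (NOT Q OR NOT P) AND (S OR R OR NOT P) AND (NOT S OR NOT R OR NOT P)   [simplify]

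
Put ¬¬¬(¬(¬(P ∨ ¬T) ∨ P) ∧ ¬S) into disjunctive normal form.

¬¬¬(¬(¬(P ∨ ¬T) ∨ P) ∧ ¬S)
≡ ¬(¬(¬(P ∨ ¬T) ∨ P) ∧ ¬S)   [double negation]
≡ ¬¬(¬(P ∨ ¬T) ∨ P) ∨ ¬¬S   [De Morgan]
≡ ¬(P ∨ ¬T) ∨ P ∨ ¬¬S   [double negation]
≡ (¬P ∧ ¬¬T) ∨ P ∨ ¬¬S   [De Morgan]
≡ (¬P ∧ T) ∨ P ∨ ¬¬S   [double negation]
≡ (¬P ∧ T) ∨ P ∨ S   [double negation]

(¬P ∧ T) ∨ P ∨ S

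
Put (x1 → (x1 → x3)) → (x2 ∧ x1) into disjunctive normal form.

(x1 → (x1 → x3)) → (x2 ∧ x1)
≡ ¬(x1 → (x1 → x3)) ∨ (x2 ∧ x1)   — eliminate →
≡ ¬(¬x1 ∨ (x1 → x3)) ∨ (x2 ∧ x1)   — eliminate →
≡ ¬(¬x1 ∨ ¬x1 ∨ x3) ∨ (x2 ∧ x1)   — eliminate →
≡ (¬¬x1 ∧ ¬¬x1 ∧ ¬x3) ∨ (x2 ∧ x1)   — De Morgan
≡ (x1 ∧ ¬¬x1 ∧ ¬x3) ∨ (x2 ∧ x1)   — double negation
≡ (x1 ∧ x1 ∧ ¬x3) ∨ (x2 ∧ x1)   — double negation
≡ (x1 ∧ ¬x3) ∨ (x2 ∧ x1)   — simplify

(x1 ∧ ¬x3) ∨ (x2 ∧ x1)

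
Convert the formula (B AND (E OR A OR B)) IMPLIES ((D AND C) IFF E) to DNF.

(B AND (E OR A OR B)) IMPLIES ((D AND C) IFF E)
⇔ NOT (B AND (E OR A OR B)) OR ((D AND C) IFF E)
⇔ NOT (B AND (E OR A OR B)) OR (((D AND C) IMPLIES E) AND (E IMPLIES (D AND C)))
⇔ NOT (B AND (E OR A OR B)) OR ((NOT (D AND C) OR E) AND (E IMPLIES (D AND C)))
⇔ NOT (B AND (E OR A OR B)) OR ((NOT (D AND C) OR E) AND (NOT E OR (D AND C)))
⇔ NOT B OR NOT (E OR A OR B) OR ((NOT (D AND C) OR E) AND (NOT E OR (D AND C)))
⇔ NOT B OR (NOT E AND NOT A AND NOT B) OR ((NOT (D AND C) OR E) AND (NOT E OR (D AND C)))
⇔ NOT B OR (NOT E AND NOT A AND NOT B) OR ((NOT D OR NOT C OR E) AND (NOT E OR (D AND C)))
⇔ NOT B OR (NOT E AND NOT A AND NOT B) OR (NOT D AND NOT E) OR (NOT D AND D AND C) OR (NOT C AND NOT E) OR (NOT C AND D AND C) OR (E AND NOT E) OR (E AND D AND C)
⇔ NOT B OR (NOT D AND NOT E) OR (NOT C AND NOT E) OR (E AND D AND C)

NOT B OR (NOT D AND NOT E) OR (NOT C AND NOT E) OR (E AND D AND C)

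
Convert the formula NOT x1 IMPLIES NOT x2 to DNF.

x1 OR NOT x2

NOT x1 IMPLIES NOT x2
= NOT NOT x1 OR NOT x2   (eliminate IMPLIES)
= x1 OR NOT x2   (double negation)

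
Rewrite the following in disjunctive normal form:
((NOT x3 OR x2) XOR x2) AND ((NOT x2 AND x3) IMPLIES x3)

((NOT x3 OR x2) XOR x2) AND ((NOT x2 AND x3) IMPLIES x3)
⇔ (((NOT x3 OR x2) AND NOT x2) OR (NOT (NOT x3 OR x2) AND x2)) AND ((NOT x2 AND x3) IMPLIES x3)   — expand XOR
⇔ (((NOT x3 OR x2) AND NOT x2) OR (NOT (NOT x3 OR x2) AND x2)) AND (NOT (NOT x2 AND x3) OR x3)   — eliminate IMPLIES
⇔ (((NOT x3 OR x2) AND NOT x2) OR (NOT NOT x3 AND NOT x2 AND x2)) AND (NOT (NOT x2 AND x3) OR x3)   — De Morgan
⇔ (((NOT x3 OR x2) AND NOT x2) OR (x3 AND NOT x2 AND x2)) AND (NOT (NOT x2 AND x3) OR x3)   — double negation
⇔ (((NOT x3 OR x2) AND NOT x2) OR (x3 AND NOT x2 AND x2)) AND (NOT NOT x2 OR NOT x3 OR x3)   — De Morgan
⇔ (((NOT x3 OR x2) AND NOT x2) OR (x3 AND NOT x2 AND x2)) AND (x2 OR NOT x3 OR x3)   — double negation
⇔ (NOT x3 AND NOT x2 AND x2) OR (NOT x3 AND NOT x2 AND NOT x3) OR (NOT x3 AND NOT x2 AND x3) OR (x2 AND NOT x2 AND x2) OR (x2 AND NOT x2 AND NOT x3) OR (x2 AND NOT x2 AND x3) OR (x3 AND NOT x2 AND x2 AND x2) OR (x3 AND NOT x2 AND x2 AND NOT x3) OR (x3 AND NOT x2 AND x2 AND x3)   — distribute AND over OR
⇔ NOT x3 AND NOT x2   — simplify

NOT x3 AND NOT x2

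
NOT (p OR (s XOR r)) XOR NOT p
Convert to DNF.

(s AND NOT r AND NOT p) OR (NOT s AND r AND NOT p)

NOT (p OR (s XOR r)) XOR NOT p
≡ (NOT (p OR (s XOR r)) AND NOT NOT p) OR (NOT NOT (p OR (s XOR r)) AND NOT p)   [expand XOR]
≡ (NOT (p OR (s AND NOT r) OR (NOT s AND r)) AND NOT NOT p) OR (NOT NOT (p OR (s XOR r)) AND NOT p)   [expand XOR]
≡ (NOT (p OR (s AND NOT r) OR (NOT s AND r)) AND NOT NOT p) OR (NOT NOT (p OR (s AND NOT r) OR (NOT s AND r)) AND NOT p)   [expand XOR]
≡ (NOT p AND NOT (s AND NOT r) AND NOT (NOT s AND r) AND NOT NOT p) OR (NOT NOT (p OR (s AND NOT r) OR (NOT s AND r)) AND NOT p)   [De Morgan]
≡ (NOT p AND (NOT s OR NOT NOT r) AND NOT (NOT s AND r) AND NOT NOT p) OR (NOT NOT (p OR (s AND NOT r) OR (NOT s AND r)) AND NOT p)   [De Morgan]
≡ (NOT p AND (NOT s OR r) AND NOT (NOT s AND r) AND NOT NOT p) OR (NOT NOT (p OR (s AND NOT r) OR (NOT s AND r)) AND NOT p)   [double negation]
≡ (NOT p AND (NOT s OR r) AND (NOT NOT s OR NOT r) AND NOT NOT p) OR (NOT NOT (p OR (s AND NOT r) OR (NOT s AND r)) AND NOT p)   [De Morgan]
≡ (NOT p AND (NOT s OR r) AND (s OR NOT r) AND NOT NOT p) OR (NOT NOT (p OR (s AND NOT r) OR (NOT s AND r)) AND NOT p)   [double negation]
≡ (NOT p AND (NOT s OR r) AND (s OR NOT r) AND p) OR (NOT NOT (p OR (s AND NOT r) OR (NOT s AND r)) AND NOT p)   [double negation]
≡ (NOT p AND (NOT s OR r) AND (s OR NOT r) AND p) OR ((p OR (s AND NOT r) OR (NOT s AND r)) AND NOT p)   [double negation]
≡ (NOT p AND NOT s AND s AND p) OR (NOT p AND NOT s AND NOT r AND p) OR (NOT p AND r AND s AND p) OR (NOT p AND r AND NOT r AND p) OR (p AND NOT p) OR (s AND NOT r AND NOT p) OR (NOT s AND r AND NOT p)   [distribute AND over OR]
≡ (s AND NOT r AND NOT p) OR (NOT s AND r AND NOT p)   [simplify]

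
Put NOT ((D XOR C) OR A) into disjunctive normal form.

NOT ((D XOR C) OR A)
= NOT ((D AND NOT C) OR (NOT D AND C) OR A)   (expand XOR)
= NOT (D AND NOT C) AND NOT (NOT D AND C) AND NOT A   (De Morgan)
= (NOT D OR NOT NOT C) AND NOT (NOT D AND C) AND NOT A   (De Morgan)
= (NOT D OR C) AND NOT (NOT D AND C) AND NOT A   (double negation)
= (NOT D OR C) AND (NOT NOT D OR NOT C) AND NOT A   (De Morgan)
= (NOT D OR C) AND (D OR NOT C) AND NOT A   (double negation)
= (NOT D AND D AND NOT A) OR (NOT D AND NOT C AND NOT A) OR (C AND D AND NOT A) OR (C AND NOT C AND NOT A)   (distribute AND over OR)
= (NOT D AND NOT C AND NOT A) OR (C AND D AND NOT A)   (simplify)

(NOT D AND NOT C AND NOT A) OR (C AND D AND NOT A)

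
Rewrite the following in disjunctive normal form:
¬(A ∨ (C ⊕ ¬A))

¬A ∧ C

¬(A ∨ (C ⊕ ¬A))
≡ ¬(A ∨ (C ∧ ¬¬A) ∨ (¬C ∧ ¬A))   — expand ⊕
≡ ¬A ∧ ¬(C ∧ ¬¬A) ∧ ¬(¬C ∧ ¬A)   — De Morgan
≡ ¬A ∧ (¬C ∨ ¬¬¬A) ∧ ¬(¬C ∧ ¬A)   — De Morgan
≡ ¬A ∧ (¬C ∨ ¬A) ∧ ¬(¬C ∧ ¬A)   — double negation
≡ ¬A ∧ (¬C ∨ ¬A) ∧ (¬¬C ∨ ¬¬A)   — De Morgan
≡ ¬A ∧ (¬C ∨ ¬A) ∧ (C ∨ ¬¬A)   — double negation
≡ ¬A ∧ (¬C ∨ ¬A) ∧ (C ∨ A)   — double negation
≡ (¬A ∧ ¬C ∧ C) ∨ (¬A ∧ ¬C ∧ A) ∨ (¬A ∧ ¬A ∧ C) ∨ (¬A ∧ ¬A ∧ A)   — distribute ∧ over ∨
≡ ¬A ∧ C   — simplify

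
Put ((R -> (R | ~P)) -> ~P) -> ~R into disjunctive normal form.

(R & P) | ~R

((R -> (R | ~P)) -> ~P) -> ~R
⇔ ~((R -> (R | ~P)) -> ~P) | ~R   [eliminate ->]
⇔ ~(~(R -> (R | ~P)) | ~P) | ~R   [eliminate ->]
⇔ ~(~(~R | R | ~P) | ~P) | ~R   [eliminate ->]
⇔ (~~(~R | R | ~P) & ~~P) | ~R   [De Morgan]
⇔ ((~R | R | ~P) & ~~P) | ~R   [double negation]
⇔ ((~R | R | ~P) & P) | ~R   [double negation]
⇔ (~R & P) | (R & P) | (~P & P) | ~R   [distribute & over |]
⇔ (R & P) | ~R   [simplify]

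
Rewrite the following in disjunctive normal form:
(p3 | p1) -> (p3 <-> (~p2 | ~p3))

(p3 | p1) -> (p3 <-> (~p2 | ~p3))
≡ ~(p3 | p1) | (p3 <-> (~p2 | ~p3))   (eliminate ->)
≡ ~(p3 | p1) | ((p3 -> (~p2 | ~p3)) & ((~p2 | ~p3) -> p3))   (eliminate <->)
≡ ~(p3 | p1) | ((~p3 | ~p2 | ~p3) & ((~p2 | ~p3) -> p3))   (eliminate ->)
≡ ~(p3 | p1) | ((~p3 | ~p2 | ~p3) & (~(~p2 | ~p3) | p3))   (eliminate ->)
≡ (~p3 & ~p1) | ((~p3 | ~p2 | ~p3) & (~(~p2 | ~p3) | p3))   (De Morgan)
≡ (~p3 & ~p1) | ((~p3 | ~p2 | ~p3) & ((~~p2 & ~~p3) | p3))   (De Morgan)
≡ (~p3 & ~p1) | ((~p3 | ~p2 | ~p3) & ((p2 & ~~p3) | p3))   (double negation)
≡ (~p3 & ~p1) | ((~p3 | ~p2 | ~p3) & ((p2 & p3) | p3))   (double negation)
≡ (~p3 & ~p1) | (~p3 & p2 & p3) | (~p3 & p3) | (~p2 & p2 & p3) | (~p2 & p3) | (~p3 & p2 & p3) | (~p3 & p3)   (distribute & over |)
≡ (~p3 & ~p1) | (~p2 & p3)   (simplify)

(~p3 & ~p1) | (~p2 & p3)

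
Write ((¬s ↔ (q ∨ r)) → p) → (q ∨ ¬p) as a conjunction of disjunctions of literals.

((¬s ↔ (q ∨ r)) → p) → (q ∨ ¬p)
⇔ ¬((¬s ↔ (q ∨ r)) → p) ∨ q ∨ ¬p
⇔ ¬(¬(¬s ↔ (q ∨ r)) ∨ p) ∨ q ∨ ¬p
⇔ ¬(¬((¬s → (q ∨ r)) ∧ ((q ∨ r) → ¬s)) ∨ p) ∨ q ∨ ¬p
⇔ ¬(¬((¬¬s ∨ q ∨ r) ∧ ((q ∨ r) → ¬s)) ∨ p) ∨ q ∨ ¬p
⇔ ¬(¬((¬¬s ∨ q ∨ r) ∧ (¬(q ∨ r) ∨ ¬s)) ∨ p) ∨ q ∨ ¬p
⇔ (¬¬((¬¬s ∨ q ∨ r) ∧ (¬(q ∨ r) ∨ ¬s)) ∧ ¬p) ∨ q ∨ ¬p
⇔ ((¬¬s ∨ q ∨ r) ∧ (¬(q ∨ r) ∨ ¬s) ∧ ¬p) ∨ q ∨ ¬p
⇔ ((s ∨ q ∨ r) ∧ (¬(q ∨ r) ∨ ¬s) ∧ ¬p) ∨ q ∨ ¬p
⇔ ((s ∨ q ∨ r) ∧ ((¬q ∧ ¬r) ∨ ¬s) ∧ ¬p) ∨ q ∨ ¬p
⇔ (s ∨ q ∨ r ∨ q ∨ ¬p) ∧ (¬q ∨ ¬s ∨ q ∨ ¬p) ∧ (¬r ∨ ¬s ∨ q ∨ ¬p) ∧ (¬p ∨ q ∨ ¬p)
⇔ ¬p ∨ q

¬p ∨ q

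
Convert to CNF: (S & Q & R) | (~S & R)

(S & Q & R) | (~S & R)
≡ (S | ~S) & (S | R) & (Q | ~S) & (Q | R) & (R | ~S) & (R | R)   [distribute | over &]
≡ (Q | ~S) & R   [simplify]

(Q | ~S) & R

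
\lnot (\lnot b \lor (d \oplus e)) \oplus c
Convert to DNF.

b \land \lnot d \land \lnot e \land \lnot c \lor b \land e \land d \land \lnot c \lor \lnot b \land c \lor d \land \lnot e \land c \lor \lnot d \land e \land c

\lnot (\lnot b \lor (d \oplus e)) \oplus c
≡ \lnot (\lnot b \lor (d \oplus e)) \land \lnot c \lor \lnot \lnot (\lnot b \lor (d \oplus e)) \land c   — expand \oplus
≡ \lnot (\lnot b \lor d \land \lnot e \lor \lnot d \land e) \land \lnot c \lor \lnot \lnot (\lnot b \lor (d \oplus e)) \land c   — expand \oplus
≡ \lnot (\lnot b \lor d \land \lnot e \lor \lnot d \land e) \land \lnot c \lor \lnot \lnot (\lnot b \lor d \land \lnot e \lor \lnot d \land e) \land c   — expand \oplus
≡ \lnot \lnot b \land \lnot (d \land \lnot e) \land \lnot (\lnot d \land e) \land \lnot c \lor \lnot \lnot (\lnot b \lor d \land \lnot e \lor \lnot d \land e) \land c   — De Morgan
≡ b \land \lnot (d \land \lnot e) \land \lnot (\lnot d \land e) \land \lnot c \lor \lnot \lnot (\lnot b \lor d \land \lnot e \lor \lnot d \land e) \land c   — double negation
≡ b \land (\lnot d \lor \lnot \lnot e) \land \lnot (\lnot d \land e) \land \lnot c \lor \lnot \lnot (\lnot b \lor d \land \lnot e \lor \lnot d \land e) \land c   — De Morgan
≡ b \land (\lnot d \lor e) \land \lnot (\lnot d \land e) \land \lnot c \lor \lnot \lnot (\lnot b \lor d \land \lnot e \lor \lnot d \land e) \land c   — double negation
≡ b \land (\lnot d \lor e) \land (\lnot \lnot d \lor \lnot e) \land \lnot c \lor \lnot \lnot (\lnot b \lor d \land \lnot e \lor \lnot d \land e) \land c   — De Morgan
≡ b \land (\lnot d \lor e) \land (d \lor \lnot e) \land \lnot c \lor \lnot \lnot (\lnot b \lor d \land \lnot e \lor \lnot d \land e) \land c   — double negation
≡ b \land (\lnot d \lor e) \land (d \lor \lnot e) \land \lnot c \lor (\lnot b \lor d \land \lnot e \lor \lnot d \land e) \land c   — double negation
≡ b \land \lnot d \land d \land \lnot c \lor b \land \lnot d \land \lnot e \land \lnot c \lor b \land e \land d \land \lnot c \lor b \land e \land \lnot e \land \lnot c \lor \lnot b \land c \lor d \land \lnot e \land c \lor \lnot d \land e \land c   — distribute \land over \lor
≡ b \land \lnot d \land \lnot e \land \lnot c \lor b \land e \land d \land \lnot c \lor \lnot b \land c \lor d \land \lnot e \land c \lor \lnot d \land e \land c   — simplify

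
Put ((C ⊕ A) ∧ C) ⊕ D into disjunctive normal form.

(C ∧ ¬A ∧ ¬D) ∨ (A ∧ C ∧ D) ∨ (¬C ∧ D)

((C ⊕ A) ∧ C) ⊕ D
≡ ((C ⊕ A) ∧ C ∧ ¬D) ∨ (¬((C ⊕ A) ∧ C) ∧ D)
≡ (((C ∧ ¬A) ∨ (¬C ∧ A)) ∧ C ∧ ¬D) ∨ (¬((C ⊕ A) ∧ C) ∧ D)
≡ (((C ∧ ¬A) ∨ (¬C ∧ A)) ∧ C ∧ ¬D) ∨ (¬(((C ∧ ¬A) ∨ (¬C ∧ A)) ∧ C) ∧ D)
≡ (((C ∧ ¬A) ∨ (¬C ∧ A)) ∧ C ∧ ¬D) ∨ ((¬((C ∧ ¬A) ∨ (¬C ∧ A)) ∨ ¬C) ∧ D)
≡ (((C ∧ ¬A) ∨ (¬C ∧ A)) ∧ C ∧ ¬D) ∨ (((¬(C ∧ ¬A) ∧ ¬(¬C ∧ A)) ∨ ¬C) ∧ D)
≡ (((C ∧ ¬A) ∨ (¬C ∧ A)) ∧ C ∧ ¬D) ∨ ((((¬C ∨ ¬¬A) ∧ ¬(¬C ∧ A)) ∨ ¬C) ∧ D)
≡ (((C ∧ ¬A) ∨ (¬C ∧ A)) ∧ C ∧ ¬D) ∨ ((((¬C ∨ A) ∧ ¬(¬C ∧ A)) ∨ ¬C) ∧ D)
≡ (((C ∧ ¬A) ∨ (¬C ∧ A)) ∧ C ∧ ¬D) ∨ ((((¬C ∨ A) ∧ (¬¬C ∨ ¬A)) ∨ ¬C) ∧ D)
≡ (((C ∧ ¬A) ∨ (¬C ∧ A)) ∧ C ∧ ¬D) ∨ ((((¬C ∨ A) ∧ (C ∨ ¬A)) ∨ ¬C) ∧ D)
≡ (C ∧ ¬A ∧ C ∧ ¬D) ∨ (¬C ∧ A ∧ C ∧ ¬D) ∨ (¬C ∧ C ∧ D) ∨ (¬C ∧ ¬A ∧ D) ∨ (A ∧ C ∧ D) ∨ (A ∧ ¬A ∧ D) ∨ (¬C ∧ D)
≡ (C ∧ ¬A ∧ ¬D) ∨ (A ∧ C ∧ D) ∨ (¬C ∧ D)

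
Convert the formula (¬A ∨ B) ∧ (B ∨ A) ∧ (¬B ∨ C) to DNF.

(¬A ∨ B) ∧ (B ∨ A) ∧ (¬B ∨ C)
≡ (¬A ∧ B ∧ ¬B) ∨ (¬A ∧ B ∧ C) ∨ (¬A ∧ A ∧ ¬B) ∨ (¬A ∧ A ∧ C) ∨ (B ∧ B ∧ ¬B) ∨ (B ∧ B ∧ C) ∨ (B ∧ A ∧ ¬B) ∨ (B ∧ A ∧ C)
≡ B ∧ C

B ∧ C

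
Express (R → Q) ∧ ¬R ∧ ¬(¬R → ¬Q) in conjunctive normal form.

¬R ∧ Q

(R → Q) ∧ ¬R ∧ ¬(¬R → ¬Q)
⇔ (¬R ∨ Q) ∧ ¬R ∧ ¬(¬R → ¬Q)   [eliminate →]
⇔ (¬R ∨ Q) ∧ ¬R ∧ ¬(¬¬R ∨ ¬Q)   [eliminate →]
⇔ (¬R ∨ Q) ∧ ¬R ∧ ¬¬¬R ∧ ¬¬Q   [De Morgan]
⇔ (¬R ∨ Q) ∧ ¬R ∧ ¬R ∧ ¬¬Q   [double negation]
⇔ (¬R ∨ Q) ∧ ¬R ∧ ¬R ∧ Q   [double negation]
⇔ ¬R ∧ Q   [simplify]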